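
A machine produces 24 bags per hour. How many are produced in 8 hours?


Production rate: 24 bags per hour
Time: 8 hours
Total: 24 x 8 = 192 bags

192 bags


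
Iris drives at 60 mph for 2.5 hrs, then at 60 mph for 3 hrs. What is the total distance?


Leg 1 distance:
60 x 2.5 = 150 miles
Leg 2 distance:
60 x 3 = 180 miles
Total distance:
150 + 180 = 330 miles

330 miles


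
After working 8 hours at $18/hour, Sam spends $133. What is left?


Calculate earnings:
8 x $18 = $144
Subtract spending:
$144 - $133 = $11

$11


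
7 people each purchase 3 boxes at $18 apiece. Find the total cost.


Cost per person:
3 x $18 = $54
Group total:
7 x $54 = $378

$378


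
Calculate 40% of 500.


Convert percentage to decimal:
40% = 0.4
Multiply:
500 x 0.4 = 200

200


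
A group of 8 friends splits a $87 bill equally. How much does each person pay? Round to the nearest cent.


Total bill: $87
Number of people: 8
Each pays: $87 / 8 = $10.875 ≈ $10.88

$10.88


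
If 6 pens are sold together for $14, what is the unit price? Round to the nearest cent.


Total cost: $14
Number of items: 6
Unit price: $14 / 6 = $2.3333... ≈ $2.33

$2.33


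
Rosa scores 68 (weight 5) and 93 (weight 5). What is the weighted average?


Weighted sum:
5 x 68 + 5 x 93 = 805
Total weight:
5 + 5 = 10
Weighted average:
805 / 10 = 80.5

80.5


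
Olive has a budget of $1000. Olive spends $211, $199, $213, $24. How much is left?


Add up expenses:
$211 + $199 + $213 + $24 = $647
Subtract from budget:
$1000 - $647 = $353

$353


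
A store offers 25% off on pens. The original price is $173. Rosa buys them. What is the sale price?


Calculate the discount amount:
25% of $173 = $43.25
Subtract from original:
$173 - $43.25 = $129.75

$129.75


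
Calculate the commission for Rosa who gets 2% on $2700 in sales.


Convert rate to decimal:
2% = 0.02
Multiply by sales:
$2700 x 0.02 = $54

$54


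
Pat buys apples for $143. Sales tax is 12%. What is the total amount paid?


Calculate the tax:
12% of $143 = $17.16
Add tax to price:
$143 + $17.16 = $160.16

$160.16


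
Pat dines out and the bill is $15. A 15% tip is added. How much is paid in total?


Calculate the tip:
15% of $15 = $2.25
Add tip to meal cost:
$15 + $2.25 = $17.25

$17.25


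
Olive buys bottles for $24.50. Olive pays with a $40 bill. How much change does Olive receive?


Start with the amount paid:
$40
Subtract the price:
$40 - $24.50 = $15.50

$15.50


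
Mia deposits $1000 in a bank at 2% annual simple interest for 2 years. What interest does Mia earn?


Use the formula I = P x R x T / 100
P x R x T = 1000 x 2 x 2 = 4000
I = 4000 / 100 = $40

$40


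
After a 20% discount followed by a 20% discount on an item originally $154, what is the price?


First discount:
20% of $154 = $30.80
Price after first discount:
$154 - $30.80 = $123.20
Second discount:
20% of $123.20 = $24.64
Final price:
$123.20 - $24.64 = $98.56

$98.56


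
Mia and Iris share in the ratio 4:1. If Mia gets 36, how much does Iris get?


Find the multiplier:
36 / 4 = 9
Apply to Iris's share:
1 x 9 = 9

9


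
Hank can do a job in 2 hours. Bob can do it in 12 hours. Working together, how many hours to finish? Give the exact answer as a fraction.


Hank's rate: 1/2 of the job per hour
Bob's rate: 1/12 of the job per hour
Combined rate: 1/2 + 1/12 = 7/12 per hour
Time = 1 / (7/12) = 12/7 hours (≈ 1.71 hours)

12/7 hours


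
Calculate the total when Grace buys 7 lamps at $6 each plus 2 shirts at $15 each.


Cost of lamps:
7 x $6 = $42
Cost of shirts:
2 x $15 = $30
Add both:
$42 + $30 = $72

$72


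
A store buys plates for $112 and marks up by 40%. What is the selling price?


Calculate the markup amount:
40% of $112 = $44.80
Add to cost:
$112 + $44.80 = $156.80

$156.80


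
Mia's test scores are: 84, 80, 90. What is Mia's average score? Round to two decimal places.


Add the scores:
84 + 80 + 90 = 254
Divide by the number of tests:
254 / 3 = 84.6666... ≈ 84.67

84.67


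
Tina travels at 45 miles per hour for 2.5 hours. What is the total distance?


Use the formula: distance = speed x time
Speed = 45 mph, Time = 2.5 hours
45 x 2.5 = 112.5 miles

112.5 miles


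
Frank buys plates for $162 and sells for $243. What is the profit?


Selling price = $243
Cost price = $162
Profit = selling price - cost price:
Profit = $243 - $162 = $81

$81


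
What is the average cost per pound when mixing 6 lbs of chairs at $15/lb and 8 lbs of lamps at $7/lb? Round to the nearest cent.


Cost of chairs:
6 x $15 = $90
Cost of lamps:
8 x $7 = $56
Total cost: $90 + $56 = $146
Total weight: 14 lbs
Average: $146 / 14 = $10.4285... ≈ $10.43/lb

$10.43/lb


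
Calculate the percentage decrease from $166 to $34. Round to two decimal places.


Find the absolute change:
|34 - 166| = 132
Divide by original and multiply by 100:
132 / 166 x 100 = 79.5180...% ≈ 79.52%

79.52%


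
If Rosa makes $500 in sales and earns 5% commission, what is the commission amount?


Convert rate to decimal:
5% = 0.05
Multiply by sales:
$500 x 0.05 = $25

$25


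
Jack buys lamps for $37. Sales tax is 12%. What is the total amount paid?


Calculate the tax:
12% of $37 = $4.44
Add tax to price:
$37 + $4.44 = $41.44

$41.44


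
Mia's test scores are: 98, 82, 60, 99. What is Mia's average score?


Add the scores:
98 + 82 + 60 + 99 = 339
Divide by the number of tests:
339 / 4 = 84.75

84.75


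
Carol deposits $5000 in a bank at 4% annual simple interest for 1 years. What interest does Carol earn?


Use the formula I = P x R x T / 100
P x R x T = 5000 x 4 x 1 = 20000
I = 20000 / 100 = $200

$200


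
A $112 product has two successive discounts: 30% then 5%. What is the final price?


First discount:
30% of $112 = $33.60
Price after first discount:
$112 - $33.60 = $78.40
Second discount:
5% of $78.40 = $3.92
Final price:
$78.40 - $3.92 = $74.48

$74.48


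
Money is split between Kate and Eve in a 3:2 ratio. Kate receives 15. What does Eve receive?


Find the multiplier:
15 / 3 = 5
Apply to Eve's share:
2 x 5 = 10

10


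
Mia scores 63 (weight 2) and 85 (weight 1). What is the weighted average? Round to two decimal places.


Weighted sum:
2 x 63 + 1 x 85 = 211
Total weight:
2 + 1 = 3
Weighted average:
211 / 3 = 70.3333... ≈ 70.33

70.33


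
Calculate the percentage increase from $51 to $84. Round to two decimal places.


Find the absolute change:
|84 - 51| = 33
Divide by original and multiply by 100:
33 / 51 x 100 = 64.7058...% ≈ 64.71%

64.71%


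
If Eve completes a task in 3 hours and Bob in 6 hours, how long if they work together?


Eve's rate: 1/3 of the job per hour
Bob's rate: 1/6 of the job per hour
Combined rate: 1/3 + 1/6 = 1/2 per hour
Time = 1 / (1/2) = 2 hours

2 hours


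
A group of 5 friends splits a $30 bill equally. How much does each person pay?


Total bill: $30
Number of people: 5
Each pays: $30 / 5 = $6

$6


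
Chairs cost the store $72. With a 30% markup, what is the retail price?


Calculate the markup amount:
30% of $72 = $21.60
Add to cost:
$72 + $21.60 = $93.60

$93.60


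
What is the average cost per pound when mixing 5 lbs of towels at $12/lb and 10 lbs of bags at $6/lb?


Cost of towels:
5 x $12 = $60
Cost of bags:
10 x $6 = $60
Total cost: $60 + $60 = $120
Total weight: 15 lbs
Average: $120 / 15 = $8/lb

$8/lb


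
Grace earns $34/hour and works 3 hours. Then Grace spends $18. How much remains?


Calculate earnings:
3 x $34 = $102
Subtract spending:
$102 - $18 = $84

$84


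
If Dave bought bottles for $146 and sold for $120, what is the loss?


Selling price = $120
Cost price = $146
Loss = cost price - selling price:
Loss = $146 - $120 = $26

$26


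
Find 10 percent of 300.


Convert percentage to decimal:
10% = 0.1
Multiply:
300 x 0.1 = 30

30


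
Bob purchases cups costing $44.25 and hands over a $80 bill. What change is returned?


Start with the amount paid:
$80
Subtract the price:
$80 - $44.25 = $35.75

$35.75


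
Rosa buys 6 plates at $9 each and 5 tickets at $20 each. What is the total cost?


Cost of plates:
6 x $9 = $54
Cost of tickets:
5 x $20 = $100
Add both:
$54 + $100 = $154

$154


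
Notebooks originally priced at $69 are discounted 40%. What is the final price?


Calculate the discount amount:
40% of $69 = $27.60
Subtract from original:
$69 - $27.60 = $41.40

$41.40


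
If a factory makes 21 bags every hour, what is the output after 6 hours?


Production rate: 21 bags per hour
Time: 6 hours
Total: 21 x 6 = 126 bags

126 bags


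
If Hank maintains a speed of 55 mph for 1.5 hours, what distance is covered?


Use the formula: distance = speed x time
Speed = 55 mph, Time = 1.5 hours
55 x 1.5 = 82.5 miles

82.5 miles


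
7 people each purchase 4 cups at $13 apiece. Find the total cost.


Cost per person:
4 x $13 = $52
Group total:
7 x $52 = $364

$364


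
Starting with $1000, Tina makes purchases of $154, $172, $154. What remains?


Add up expenses:
$154 + $172 + $154 = $480
Subtract from budget:
$1000 - $480 = $520

$520


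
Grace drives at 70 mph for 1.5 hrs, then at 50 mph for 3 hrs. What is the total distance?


Leg 1 distance:
70 x 1.5 = 105 miles
Leg 2 distance:
50 x 3 = 150 miles
Total distance:
105 + 150 = 255 miles

255 miles


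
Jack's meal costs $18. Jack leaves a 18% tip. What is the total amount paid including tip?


Calculate the tip:
18% of $18 = $3.24
Add tip to meal cost:
$18 + $3.24 = $21.24

$21.24


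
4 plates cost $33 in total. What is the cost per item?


Total cost: $33
Number of items: 4
Unit price: $33 / 4 = $8.25

$8.25


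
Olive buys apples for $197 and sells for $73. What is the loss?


Selling price = $73
Cost price = $197
Loss = cost price - selling price:
Loss = $197 - $73 = $124

$124


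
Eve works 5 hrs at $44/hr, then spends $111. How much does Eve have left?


Calculate earnings:
5 x $44 = $220
Subtract spending:
$220 - $111 = $109

$109


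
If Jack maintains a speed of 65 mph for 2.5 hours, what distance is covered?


Use the formula: distance = speed x time
Speed = 65 mph, Time = 2.5 hours
65 x 2.5 = 162.5 miles

162.5 miles


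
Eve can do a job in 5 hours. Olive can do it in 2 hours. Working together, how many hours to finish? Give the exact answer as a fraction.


Eve's rate: 1/5 of the job per hour
Olive's rate: 1/2 of the job per hour
Combined rate: 1/5 + 1/2 = 7/10 per hour
Time = 1 / (7/10) = 10/7 hours (≈ 1.43 hours)

10/7 hours


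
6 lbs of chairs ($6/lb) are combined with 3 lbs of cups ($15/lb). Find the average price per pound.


Cost of chairs:
6 x $6 = $36
Cost of cups:
3 x $15 = $45
Total cost: $36 + $45 = $81
Total weight: 9 lbs
Average: $81 / 9 = $9/lb

$9/lb


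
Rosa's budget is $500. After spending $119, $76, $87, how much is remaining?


Add up expenses:
$119 + $76 + $87 = $282
Subtract from budget:
$500 - $282 = $218

$218


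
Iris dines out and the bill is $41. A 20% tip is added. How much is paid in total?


Calculate the tip:
20% of $41 = $8.20
Add tip to meal cost:
$41 + $8.20 = $49.20

$49.20


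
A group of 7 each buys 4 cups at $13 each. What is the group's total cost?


Cost per person:
4 x $13 = $52
Group total:
7 x $52 = $364

$364


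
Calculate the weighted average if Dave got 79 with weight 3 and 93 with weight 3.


Weighted sum:
3 x 79 + 3 x 93 = 516
Total weight:
3 + 3 = 6
Weighted average:
516 / 6 = 86

86


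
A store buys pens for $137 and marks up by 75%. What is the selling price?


Calculate the markup amount:
75% of $137 = $102.75
Add to cost:
$137 + $102.75 = $239.75

$239.75


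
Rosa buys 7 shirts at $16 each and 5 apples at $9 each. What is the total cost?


Cost of shirts:
7 x $16 = $112
Cost of apples:
5 x $9 = $45
Add both:
$112 + $45 = $157

$157


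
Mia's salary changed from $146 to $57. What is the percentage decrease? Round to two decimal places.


Find the absolute change:
|57 - 146| = 89
Divide by original and multiply by 100:
89 / 146 x 100 = 60.9589...% ≈ 60.96%

60.96%


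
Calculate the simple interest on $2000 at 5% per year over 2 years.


Use the formula I = P x R x T / 100
P x R x T = 2000 x 5 x 2 = 20000
I = 20000 / 100 = $200

$200


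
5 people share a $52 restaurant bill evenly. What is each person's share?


Total bill: $52
Number of people: 5
Each pays: $52 / 5 = $10.40

$10.40


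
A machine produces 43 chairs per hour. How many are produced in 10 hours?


Production rate: 43 chairs per hour
Time: 10 hours
Total: 43 x 10 = 430 chairs

430 chairs


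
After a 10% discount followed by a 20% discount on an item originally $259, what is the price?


First discount:
10% of $259 = $25.90
Price after first discount:
$259 - $25.90 = $233.10
Second discount:
20% of $233.10 = $46.62
Final price:
$233.10 - $46.62 = $186.48

$186.48


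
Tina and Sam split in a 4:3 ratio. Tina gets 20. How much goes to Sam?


Find the multiplier:
20 / 4 = 5
Apply to Sam's share:
3 x 5 = 15

15


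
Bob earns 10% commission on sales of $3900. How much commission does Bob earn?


Convert rate to decimal:
10% = 0.1
Multiply by sales:
$3900 x 0.1 = $390

$390


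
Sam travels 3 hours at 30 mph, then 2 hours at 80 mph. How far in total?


Leg 1 distance:
30 x 3 = 90 miles
Leg 2 distance:
80 x 2 = 160 miles
Total distance:
90 + 160 = 250 miles

250 miles


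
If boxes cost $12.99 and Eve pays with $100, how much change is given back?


Start with the amount paid:
$100
Subtract the price:
$100 - $12.99 = $87.01

$87.01


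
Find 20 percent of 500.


Convert percentage to decimal:
20% = 0.2
Multiply:
500 x 0.2 = 100

100


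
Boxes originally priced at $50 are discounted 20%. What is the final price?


Calculate the discount amount:
20% of $50 = $10
Subtract from original:
$50 - $10 = $40

$40


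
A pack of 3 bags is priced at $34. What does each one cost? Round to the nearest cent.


Total cost: $34
Number of items: 3
Unit price: $34 / 3 = $11.3333... ≈ $11.33

$11.33


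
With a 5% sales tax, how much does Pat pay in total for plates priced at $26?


Calculate the tax:
5% of $26 = $1.30
Add tax to price:
$26 + $1.30 = $27.30

$27.30


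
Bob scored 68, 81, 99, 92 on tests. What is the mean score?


Add the scores:
68 + 81 + 99 + 92 = 340
Divide by the number of tests:
340 / 4 = 85

85


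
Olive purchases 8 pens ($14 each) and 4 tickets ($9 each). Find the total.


Cost of pens:
8 x $14 = $112
Cost of tickets:
4 x $9 = $36
Add both:
$112 + $36 = $148

$148


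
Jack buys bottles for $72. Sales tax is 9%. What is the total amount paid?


Calculate the tax:
9% of $72 = $6.48
Add tax to price:
$72 + $6.48 = $78.48

$78.48


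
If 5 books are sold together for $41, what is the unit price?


Total cost: $41
Number of items: 5
Unit price: $41 / 5 = $8.20

$8.20


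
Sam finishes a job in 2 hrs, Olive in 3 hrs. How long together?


Sam's rate: 1/2 of the job per hour
Olive's rate: 1/3 of the job per hour
Combined rate: 1/2 + 1/3 = 5/6 per hour
Time = 1 / (5/6) = 6/5 = 1.2 hours

1.2 hours


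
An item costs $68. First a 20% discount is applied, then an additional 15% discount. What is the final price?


First discount:
20% of $68 = $13.60
Price after first discount:
$68 - $13.60 = $54.40
Second discount:
15% of $54.40 = $8.16
Final price:
$54.40 - $8.16 = $46.24

$46.24


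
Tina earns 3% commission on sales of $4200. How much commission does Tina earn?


Convert rate to decimal:
3% = 0.03
Multiply by sales:
$4200 x 0.03 = $126

$126


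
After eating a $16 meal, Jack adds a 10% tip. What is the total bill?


Calculate the tip:
10% of $16 = $1.60
Add tip to meal cost:
$16 + $1.60 = $17.60

$17.60


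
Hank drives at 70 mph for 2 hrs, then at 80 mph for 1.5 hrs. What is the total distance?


Leg 1 distance:
70 x 2 = 140 miles
Leg 2 distance:
80 x 1.5 = 120 miles
Total distance:
140 + 120 = 260 miles

260 miles


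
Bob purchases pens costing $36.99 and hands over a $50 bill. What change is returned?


Start with the amount paid:
$50
Subtract the price:
$50 - $36.99 = $13.01

$13.01


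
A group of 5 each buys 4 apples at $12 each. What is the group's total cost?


Cost per person:
4 x $12 = $48
Group total:
5 x $48 = $240

$240


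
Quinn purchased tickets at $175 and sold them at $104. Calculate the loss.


Selling price = $104
Cost price = $175
Loss = cost price - selling price:
Loss = $175 - $104 = $71

$71


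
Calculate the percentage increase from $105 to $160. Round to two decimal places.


Find the absolute change:
|160 - 105| = 55
Divide by original and multiply by 100:
55 / 105 x 100 = 52.3809...% ≈ 52.38%

52.38%


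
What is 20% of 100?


Convert percentage to decimal:
20% = 0.2
Multiply:
100 x 0.2 = 20

20


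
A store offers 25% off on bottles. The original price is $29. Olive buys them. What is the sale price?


Calculate the discount amount:
25% of $29 = $7.25
Subtract from original:
$29 - $7.25 = $21.75

$21.75


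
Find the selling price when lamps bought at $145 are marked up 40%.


Calculate the markup amount:
40% of $145 = $58
Add to cost:
$145 + $58 = $203

$203


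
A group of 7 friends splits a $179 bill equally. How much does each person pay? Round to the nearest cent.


Total bill: $179
Number of people: 7
Each pays: $179 / 7 = $25.5714... ≈ $25.57

$25.57


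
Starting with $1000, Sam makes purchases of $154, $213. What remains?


Add up expenses:
$154 + $213 = $367
Subtract from budget:
$1000 - $367 = $633

$633


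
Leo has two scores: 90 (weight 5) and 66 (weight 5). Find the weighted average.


Weighted sum:
5 x 90 + 5 x 66 = 780
Total weight:
5 + 5 = 10
Weighted average:
780 / 10 = 78

78


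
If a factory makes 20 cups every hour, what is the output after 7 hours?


Production rate: 20 cups per hour
Time: 7 hours
Total: 20 x 7 = 140 cups

140 cups


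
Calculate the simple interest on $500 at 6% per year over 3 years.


Use the formula I = P x R x T / 100
P x R x T = 500 x 6 x 3 = 9000
I = 9000 / 100 = $90

$90


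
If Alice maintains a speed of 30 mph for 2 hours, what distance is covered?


Use the formula: distance = speed x time
Speed = 30 mph, Time = 2 hours
30 x 2 = 60 miles

60 miles


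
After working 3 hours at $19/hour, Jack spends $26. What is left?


Calculate earnings:
3 x $19 = $57
Subtract spending:
$57 - $26 = $31

$31


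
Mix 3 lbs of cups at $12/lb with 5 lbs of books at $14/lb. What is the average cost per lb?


Cost of cups:
3 x $12 = $36
Cost of books:
5 x $14 = $70
Total cost: $36 + $70 = $106
Total weight: 8 lbs
Average: $106 / 8 = $13.25/lb

$13.25/lb


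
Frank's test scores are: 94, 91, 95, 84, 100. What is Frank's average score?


Add the scores:
94 + 91 + 95 + 84 + 100 = 464
Divide by the number of tests:
464 / 5 = 92.8

92.8


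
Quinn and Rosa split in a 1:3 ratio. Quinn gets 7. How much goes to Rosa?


Find the multiplier:
7 / 1 = 7
Apply to Rosa's share:
3 x 7 = 21

21


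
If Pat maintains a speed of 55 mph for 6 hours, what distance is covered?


Use the formula: distance = speed x time
Speed = 55 mph, Time = 6 hours
55 x 6 = 330 miles

330 miles


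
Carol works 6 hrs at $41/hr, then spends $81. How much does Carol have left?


Calculate earnings:
6 x $41 = $246
Subtract spending:
$246 - $81 = $165

$165


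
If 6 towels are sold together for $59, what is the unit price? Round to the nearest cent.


Total cost: $59
Number of items: 6
Unit price: $59 / 6 = $9.8333... ≈ $9.83

$9.83


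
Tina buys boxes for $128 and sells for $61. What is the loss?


Selling price = $61
Cost price = $128
Loss = cost price - selling price:
Loss = $128 - $61 = $67

$67


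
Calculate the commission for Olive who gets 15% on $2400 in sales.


Convert rate to decimal:
15% = 0.15
Multiply by sales:
$2400 x 0.15 = $360

$360


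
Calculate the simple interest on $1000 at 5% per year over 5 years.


Use the formula I = P x R x T / 100
P x R x T = 1000 x 5 x 5 = 25000
I = 25000 / 100 = $250

$250


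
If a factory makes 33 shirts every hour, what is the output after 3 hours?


Production rate: 33 shirts per hour
Time: 3 hours
Total: 33 x 3 = 99 shirts

99 shirts


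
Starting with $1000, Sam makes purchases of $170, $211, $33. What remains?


Add up expenses:
$170 + $211 + $33 = $414
Subtract from budget:
$1000 - $414 = $586

$586


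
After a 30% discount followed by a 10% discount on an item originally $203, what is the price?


First discount:
30% of $203 = $60.90
Price after first discount:
$203 - $60.90 = $142.10
Second discount:
10% of $142.10 = $14.21
Final price:
$142.10 - $14.21 = $127.89

$127.89


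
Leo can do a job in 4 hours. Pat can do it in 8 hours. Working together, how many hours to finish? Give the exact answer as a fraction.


Leo's rate: 1/4 of the job per hour
Pat's rate: 1/8 of the job per hour
Combined rate: 1/4 + 1/8 = 3/8 per hour
Time = 1 / (3/8) = 8/3 hours (≈ 2.67 hours)

8/3 hours


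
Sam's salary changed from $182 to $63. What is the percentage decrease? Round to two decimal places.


Find the absolute change:
|63 - 182| = 119
Divide by original and multiply by 100:
119 / 182 x 100 = 65.3846...% ≈ 65.38%

65.38%


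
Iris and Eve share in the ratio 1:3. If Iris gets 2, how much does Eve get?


Find the multiplier:
2 / 1 = 2
Apply to Eve's share:
3 x 2 = 6

6


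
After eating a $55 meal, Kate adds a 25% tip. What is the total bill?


Calculate the tip:
25% of $55 = $13.75
Add tip to meal cost:
$55 + $13.75 = $68.75

$68.75


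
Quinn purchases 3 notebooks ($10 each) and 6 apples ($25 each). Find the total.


Cost of notebooks:
3 x $10 = $30
Cost of apples:
6 x $25 = $150
Add both:
$30 + $150 = $180

$180


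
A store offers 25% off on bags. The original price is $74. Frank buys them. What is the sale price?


Calculate the discount amount:
25% of $74 = $18.50
Subtract from original:
$74 - $18.50 = $55.50

$55.50


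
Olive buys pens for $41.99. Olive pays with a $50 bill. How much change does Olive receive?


Start with the amount paid:
$50
Subtract the price:
$50 - $41.99 = $8.01

$8.01


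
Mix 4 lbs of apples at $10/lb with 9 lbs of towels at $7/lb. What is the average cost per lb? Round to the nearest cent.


Cost of apples:
4 x $10 = $40
Cost of towels:
9 x $7 = $63
Total cost: $40 + $63 = $103
Total weight: 13 lbs
Average: $103 / 13 = $7.9230... ≈ $7.92/lb

$7.92/lb


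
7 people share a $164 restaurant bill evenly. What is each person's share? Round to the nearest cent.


Total bill: $164
Number of people: 7
Each pays: $164 / 7 = $23.4285... ≈ $23.43

$23.43


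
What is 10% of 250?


Convert percentage to decimal:
10% = 0.1
Multiply:
250 x 0.1 = 25

25


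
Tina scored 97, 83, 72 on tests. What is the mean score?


Add the scores:
97 + 83 + 72 = 252
Divide by the number of tests:
252 / 3 = 84

84


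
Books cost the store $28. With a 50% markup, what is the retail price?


Calculate the markup amount:
50% of $28 = $14
Add to cost:
$28 + $14 = $42

$42


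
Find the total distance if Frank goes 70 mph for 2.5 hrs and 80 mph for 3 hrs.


Leg 1 distance:
70 x 2.5 = 175 miles
Leg 2 distance:
80 x 3 = 240 miles
Total distance:
175 + 240 = 415 miles

415 miles


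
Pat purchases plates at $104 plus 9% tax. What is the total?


Calculate the tax:
9% of $104 = $9.36
Add tax to price:
$104 + $9.36 = $113.36

$113.36


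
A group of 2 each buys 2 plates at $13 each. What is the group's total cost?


Cost per person:
2 x $13 = $26
Group total:
2 x $26 = $52

$52


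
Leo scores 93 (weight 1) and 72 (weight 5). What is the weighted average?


Weighted sum:
1 x 93 + 5 x 72 = 453
Total weight:
1 + 5 = 6
Weighted average:
453 / 6 = 75.5

75.5


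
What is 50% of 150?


Convert percentage to decimal:
50% = 0.5
Multiply:
150 x 0.5 = 75

75


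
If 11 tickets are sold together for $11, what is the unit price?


Total cost: $11
Number of items: 11
Unit price: $11 / 11 = $1

$1


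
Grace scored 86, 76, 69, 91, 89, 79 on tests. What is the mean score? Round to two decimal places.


Add the scores:
86 + 76 + 69 + 91 + 89 + 79 = 490
Divide by the number of tests:
490 / 6 = 81.6666... ≈ 81.67

81.67


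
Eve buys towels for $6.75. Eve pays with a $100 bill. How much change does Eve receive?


Start with the amount paid:
$100
Subtract the price:
$100 - $6.75 = $93.25

$93.25


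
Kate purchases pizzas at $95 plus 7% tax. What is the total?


Calculate the tax:
7% of $95 = $6.65
Add tax to price:
$95 + $6.65 = $101.65

$101.65


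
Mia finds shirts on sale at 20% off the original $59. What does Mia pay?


Calculate the discount amount:
20% of $59 = $11.80
Subtract from original:
$59 - $11.80 = $47.20

$47.20


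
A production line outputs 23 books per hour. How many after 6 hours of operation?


Production rate: 23 books per hour
Time: 6 hours
Total: 23 x 6 = 138 books

138 books


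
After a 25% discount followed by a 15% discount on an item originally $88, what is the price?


First discount:
25% of $88 = $22
Price after first discount:
$88 - $22 = $66
Second discount:
15% of $66 = $9.90
Final price:
$66 - $9.90 = $56.10

$56.10


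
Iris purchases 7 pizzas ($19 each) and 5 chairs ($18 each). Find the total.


Cost of pizzas:
7 x $19 = $133
Cost of chairs:
5 x $18 = $90
Add both:
$133 + $90 = $223

$223


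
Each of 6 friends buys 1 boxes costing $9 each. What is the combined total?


Cost per person:
1 x $9 = $9
Group total:
6 x $9 = $54

$54


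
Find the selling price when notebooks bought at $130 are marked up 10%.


Calculate the markup amount:
10% of $130 = $13
Add to cost:
$130 + $13 = $143

$143


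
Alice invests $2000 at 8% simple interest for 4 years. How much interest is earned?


Use the formula I = P x R x T / 100
P x R x T = 2000 x 8 x 4 = 64000
I = 64000 / 100 = $640

$640


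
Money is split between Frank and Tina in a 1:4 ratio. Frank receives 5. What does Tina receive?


Find the multiplier:
5 / 1 = 5
Apply to Tina's share:
4 x 5 = 20

20


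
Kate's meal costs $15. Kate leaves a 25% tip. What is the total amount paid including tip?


Calculate the tip:
25% of $15 = $3.75
Add tip to meal cost:
$15 + $3.75 = $18.75

$18.75


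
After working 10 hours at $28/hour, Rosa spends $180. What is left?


Calculate earnings:
10 x $28 = $280
Subtract spending:
$280 - $180 = $100

$100


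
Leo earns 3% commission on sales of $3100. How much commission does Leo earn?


Convert rate to decimal:
3% = 0.03
Multiply by sales:
$3100 x 0.03 = $93

$93


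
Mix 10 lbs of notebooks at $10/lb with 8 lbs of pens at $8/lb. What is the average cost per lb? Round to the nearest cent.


Cost of notebooks:
10 x $10 = $100
Cost of pens:
8 x $8 = $64
Total cost: $100 + $64 = $164
Total weight: 18 lbs
Average: $164 / 18 = $9.1111... ≈ $9.11/lb

$9.11/lb


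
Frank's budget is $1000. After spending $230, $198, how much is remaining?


Add up expenses:
$230 + $198 = $428
Subtract from budget:
$1000 - $428 = $572

$572


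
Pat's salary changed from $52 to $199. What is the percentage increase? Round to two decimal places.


Find the absolute change:
|199 - 52| = 147
Divide by original and multiply by 100:
147 / 52 x 100 = 282.6923...% ≈ 282.69%

282.69%


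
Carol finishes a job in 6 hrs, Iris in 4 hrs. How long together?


Carol's rate: 1/6 of the job per hour
Iris's rate: 1/4 of the job per hour
Combined rate: 1/6 + 1/4 = 5/12 per hour
Time = 1 / (5/12) = 12/5 = 2.4 hours

2.4 hours


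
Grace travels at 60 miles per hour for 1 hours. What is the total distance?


Use the formula: distance = speed x time
Speed = 60 mph, Time = 1 hours
60 x 1 = 60 miles

60 miles


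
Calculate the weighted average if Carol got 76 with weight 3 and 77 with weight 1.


Weighted sum:
3 x 76 + 1 x 77 = 305
Total weight:
3 + 1 = 4
Weighted average:
305 / 4 = 76.25

76.25


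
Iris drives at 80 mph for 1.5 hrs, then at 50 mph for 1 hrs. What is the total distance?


Leg 1 distance:
80 x 1.5 = 120 miles
Leg 2 distance:
50 x 1 = 50 miles
Total distance:
120 + 50 = 170 miles

170 miles


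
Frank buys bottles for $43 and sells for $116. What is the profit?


Selling price = $116
Cost price = $43
Profit = selling price - cost price:
Profit = $116 - $43 = $73

$73


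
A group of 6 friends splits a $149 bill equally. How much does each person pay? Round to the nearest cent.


Total bill: $149
Number of people: 6
Each pays: $149 / 6 = $24.8333... ≈ $24.83

$24.83


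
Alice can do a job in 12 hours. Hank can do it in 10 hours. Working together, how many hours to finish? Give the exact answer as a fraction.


Alice's rate: 1/12 of the job per hour
Hank's rate: 1/10 of the job per hour
Combined rate: 1/12 + 1/10 = 11/60 per hour
Time = 1 / (11/60) = 60/11 hours (≈ 5.45 hours)

60/11 hours


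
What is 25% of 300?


Convert percentage to decimal:
25% = 0.25
Multiply:
300 x 0.25 = 75

75


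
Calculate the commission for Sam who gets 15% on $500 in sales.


Convert rate to decimal:
15% = 0.15
Multiply by sales:
$500 x 0.15 = $75

$75


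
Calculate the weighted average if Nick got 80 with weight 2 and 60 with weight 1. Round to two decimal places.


Weighted sum:
2 x 80 + 1 x 60 = 220
Total weight:
2 + 1 = 3
Weighted average:
220 / 3 = 73.3333... ≈ 73.33

73.33


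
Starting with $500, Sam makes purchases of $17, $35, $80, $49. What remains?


Add up expenses:
$17 + $35 + $80 + $49 = $181
Subtract from budget:
$500 - $181 = $319

$319


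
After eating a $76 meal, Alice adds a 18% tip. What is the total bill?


Calculate the tip:
18% of $76 = $13.68
Add tip to meal cost:
$76 + $13.68 = $89.68

$89.68


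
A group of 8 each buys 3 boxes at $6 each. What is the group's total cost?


Cost per person:
3 x $6 = $18
Group total:
8 x $18 = $144

$144


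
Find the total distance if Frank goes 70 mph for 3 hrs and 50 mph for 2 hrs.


Leg 1 distance:
70 x 3 = 210 miles
Leg 2 distance:
50 x 2 = 100 miles
Total distance:
210 + 100 = 310 miles

310 miles


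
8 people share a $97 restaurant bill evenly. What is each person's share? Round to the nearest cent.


Total bill: $97
Number of people: 8
Each pays: $97 / 8 = $12.125 ≈ $12.13

$12.13


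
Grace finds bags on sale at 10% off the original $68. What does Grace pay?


Calculate the discount amount:
10% of $68 = $6.80
Subtract from original:
$68 - $6.80 = $61.20

$61.20


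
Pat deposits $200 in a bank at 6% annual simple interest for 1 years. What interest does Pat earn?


Use the formula I = P x R x T / 100
P x R x T = 200 x 6 x 1 = 1200
I = 1200 / 100 = $12

$12


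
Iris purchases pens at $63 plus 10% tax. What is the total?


Calculate the tax:
10% of $63 = $6.30
Add tax to price:
$63 + $6.30 = $69.30

$69.30


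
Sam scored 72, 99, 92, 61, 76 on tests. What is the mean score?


Add the scores:
72 + 99 + 92 + 61 + 76 = 400
Divide by the number of tests:
400 / 5 = 80

80


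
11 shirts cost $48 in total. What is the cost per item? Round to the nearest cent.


Total cost: $48
Number of items: 11
Unit price: $48 / 11 = $4.3636... ≈ $4.36

$4.36


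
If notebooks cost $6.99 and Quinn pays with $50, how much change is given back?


Start with the amount paid:
$50
Subtract the price:
$50 - $6.99 = $43.01

$43.01


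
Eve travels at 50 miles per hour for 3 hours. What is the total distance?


Use the formula: distance = speed x time
Speed = 50 mph, Time = 3 hours
50 x 3 = 150 miles

150 miles


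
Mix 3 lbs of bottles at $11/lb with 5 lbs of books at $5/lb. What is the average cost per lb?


Cost of bottles:
3 x $11 = $33
Cost of books:
5 x $5 = $25
Total cost: $33 + $25 = $58
Total weight: 8 lbs
Average: $58 / 8 = $7.25/lb

$7.25/lb


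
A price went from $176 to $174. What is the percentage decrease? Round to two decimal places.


Find the absolute change:
|174 - 176| = 2
Divide by original and multiply by 100:
2 / 176 x 100 = 1.1363...% ≈ 1.14%

1.14%


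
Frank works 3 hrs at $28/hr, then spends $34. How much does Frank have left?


Calculate earnings:
3 x $28 = $84
Subtract spending:
$84 - $34 = $50

$50


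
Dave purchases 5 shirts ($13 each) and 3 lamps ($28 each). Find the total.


Cost of shirts:
5 x $13 = $65
Cost of lamps:
3 x $28 = $84
Add both:
$65 + $84 = $149

$149


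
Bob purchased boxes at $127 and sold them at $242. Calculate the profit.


Selling price = $242
Cost price = $127
Profit = selling price - cost price:
Profit = $242 - $127 = $115

$115


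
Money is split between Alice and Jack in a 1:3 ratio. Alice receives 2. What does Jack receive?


Find the multiplier:
2 / 1 = 2
Apply to Jack's share:
3 x 2 = 6

6


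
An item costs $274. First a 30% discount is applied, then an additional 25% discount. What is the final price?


First discount:
30% of $274 = $82.20
Price after first discount:
$274 - $82.20 = $191.80
Second discount:
25% of $191.80 = $47.95
Final price:
$191.80 - $47.95 = $143.85

$143.85


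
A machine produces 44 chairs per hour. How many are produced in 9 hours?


Production rate: 44 chairs per hour
Time: 9 hours
Total: 44 x 9 = 396 chairs

396 chairs


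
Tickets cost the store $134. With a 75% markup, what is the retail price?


Calculate the markup amount:
75% of $134 = $100.50
Add to cost:
$134 + $100.50 = $234.50

$234.50


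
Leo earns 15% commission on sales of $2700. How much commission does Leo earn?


Convert rate to decimal:
15% = 0.15
Multiply by sales:
$2700 x 0.15 = $405

$405


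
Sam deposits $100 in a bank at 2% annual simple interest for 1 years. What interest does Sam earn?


Use the formula I = P x R x T / 100
P x R x T = 100 x 2 x 1 = 200
I = 200 / 100 = $2

$2


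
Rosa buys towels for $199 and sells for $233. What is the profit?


Selling price = $233
Cost price = $199
Profit = selling price - cost price:
Profit = $233 - $199 = $34

$34


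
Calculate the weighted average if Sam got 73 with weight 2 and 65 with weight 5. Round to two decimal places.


Weighted sum:
2 x 73 + 5 x 65 = 471
Total weight:
2 + 5 = 7
Weighted average:
471 / 7 = 67.2857... ≈ 67.29

67.29


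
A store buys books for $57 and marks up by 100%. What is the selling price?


Calculate the markup amount:
100% of $57 = $57
Add to cost:
$57 + $57 = $114

$114


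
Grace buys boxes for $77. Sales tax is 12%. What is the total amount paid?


Calculate the tax:
12% of $77 = $9.24
Add tax to price:
$77 + $9.24 = $86.24

$86.24


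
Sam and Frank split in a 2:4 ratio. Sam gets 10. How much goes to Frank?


Find the multiplier:
10 / 2 = 5
Apply to Frank's share:
4 x 5 = 20

20


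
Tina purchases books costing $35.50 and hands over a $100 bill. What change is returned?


Start with the amount paid:
$100
Subtract the price:
$100 - $35.50 = $64.50

$64.50


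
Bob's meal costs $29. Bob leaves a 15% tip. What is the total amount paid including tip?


Calculate the tip:
15% of $29 = $4.35
Add tip to meal cost:
$29 + $4.35 = $33.35

$33.35


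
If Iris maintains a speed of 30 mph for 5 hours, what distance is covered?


Use the formula: distance = speed x time
Speed = 30 mph, Time = 5 hours
30 x 5 = 150 miles

150 miles


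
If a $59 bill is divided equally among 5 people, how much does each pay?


Total bill: $59
Number of people: 5
Each pays: $59 / 5 = $11.80

$11.80


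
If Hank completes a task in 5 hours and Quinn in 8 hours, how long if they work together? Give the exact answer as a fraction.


Hank's rate: 1/5 of the job per hour
Quinn's rate: 1/8 of the job per hour
Combined rate: 1/5 + 1/8 = 13/40 per hour
Time = 1 / (13/40) = 40/13 hours (≈ 3.08 hours)

40/13 hours


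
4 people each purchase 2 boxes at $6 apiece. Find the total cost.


Cost per person:
2 x $6 = $12
Group total:
4 x $12 = $48

$48


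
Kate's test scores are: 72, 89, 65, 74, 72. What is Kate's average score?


Add the scores:
72 + 89 + 65 + 74 + 72 = 372
Divide by the number of tests:
372 / 5 = 74.4

74.4


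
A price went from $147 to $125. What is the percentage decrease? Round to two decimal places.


Find the absolute change:
|125 - 147| = 22
Divide by original and multiply by 100:
22 / 147 x 100 = 14.9659...% ≈ 14.97%

14.97%


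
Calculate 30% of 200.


Convert percentage to decimal:
30% = 0.3
Multiply:
200 x 0.3 = 60

60


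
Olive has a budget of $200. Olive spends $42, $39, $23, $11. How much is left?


Add up expenses:
$42 + $39 + $23 + $11 = $115
Subtract from budget:
$200 - $115 = $85

$85


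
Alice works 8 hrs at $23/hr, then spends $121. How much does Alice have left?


Calculate earnings:
8 x $23 = $184
Subtract spending:
$184 - $121 = $63

$63


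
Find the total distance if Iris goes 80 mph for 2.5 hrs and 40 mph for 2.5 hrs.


Leg 1 distance:
80 x 2.5 = 200 miles
Leg 2 distance:
40 x 2.5 = 100 miles
Total distance:
200 + 100 = 300 miles

300 miles


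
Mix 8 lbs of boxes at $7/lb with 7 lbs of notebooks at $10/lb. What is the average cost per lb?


Cost of boxes:
8 x $7 = $56
Cost of notebooks:
7 x $10 = $70
Total cost: $56 + $70 = $126
Total weight: 15 lbs
Average: $126 / 15 = $8.40/lb

$8.40/lb


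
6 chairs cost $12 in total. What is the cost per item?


Total cost: $12
Number of items: 6
Unit price: $12 / 6 = $2

$2


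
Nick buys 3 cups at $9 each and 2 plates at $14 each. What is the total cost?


Cost of cups:
3 x $9 = $27
Cost of plates:
2 x $14 = $28
Add both:
$27 + $28 = $55

$55


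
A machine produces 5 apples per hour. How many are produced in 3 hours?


Production rate: 5 apples per hour
Time: 3 hours
Total: 5 x 3 = 15 apples

15 apples


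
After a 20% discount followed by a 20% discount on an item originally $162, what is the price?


First discount:
20% of $162 = $32.40
Price after first discount:
$162 - $32.40 = $129.60
Second discount:
20% of $129.60 = $25.92
Final price:
$129.60 - $25.92 = $103.68

$103.68


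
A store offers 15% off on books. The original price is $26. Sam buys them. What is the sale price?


Calculate the discount amount:
15% of $26 = $3.90
Subtract from original:
$26 - $3.90 = $22.10

$22.10


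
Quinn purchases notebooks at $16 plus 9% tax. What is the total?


Calculate the tax:
9% of $16 = $1.44
Add tax to price:
$16 + $1.44 = $17.44

$17.44


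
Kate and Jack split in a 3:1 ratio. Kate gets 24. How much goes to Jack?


Find the multiplier:
24 / 3 = 8
Apply to Jack's share:
1 x 8 = 8

8


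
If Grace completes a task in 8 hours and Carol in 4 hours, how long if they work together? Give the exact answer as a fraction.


Grace's rate: 1/8 of the job per hour
Carol's rate: 1/4 of the job per hour
Combined rate: 1/8 + 1/4 = 3/8 per hour
Time = 1 / (3/8) = 8/3 hours (≈ 2.67 hours)

8/3 hours


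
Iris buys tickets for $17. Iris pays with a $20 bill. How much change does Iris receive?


Start with the amount paid:
$20
Subtract the price:
$20 - $17 = $3

$3


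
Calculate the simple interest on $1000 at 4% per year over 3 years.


Use the formula I = P x R x T / 100
P x R x T = 1000 x 4 x 3 = 12000
I = 12000 / 100 = $120

$120


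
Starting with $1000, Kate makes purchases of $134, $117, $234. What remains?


Add up expenses:
$134 + $117 + $234 = $485
Subtract from budget:
$1000 - $485 = $515

$515
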